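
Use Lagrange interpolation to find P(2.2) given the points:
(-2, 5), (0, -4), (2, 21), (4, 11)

Lagrange interpolation formula:
P(x) = Σ yᵢ × Lᵢ(x)
where Lᵢ(x) = Π_{j≠i} (x - xⱼ)/(xᵢ - xⱼ)

L_0(2.2) = (2.2 - 0)/(-2 - 0) × (2.2 - 2)/(-2 - 2) × (2.2 - 4)/(-2 - 4) = 0.016500
L_1(2.2) = (2.2 - (-2))/(0 - (-2)) × (2.2 - 2)/(0 - 2) × (2.2 - 4)/(0 - 4) = -0.094500
L_2(2.2) = (2.2 - (-2))/(2 - (-2)) × (2.2 - 0)/(2 - 0) × (2.2 - 4)/(2 - 4) = 1.039500
L_3(2.2) = (2.2 - (-2))/(4 - (-2)) × (2.2 - 0)/(4 - 0) × (2.2 - 2)/(4 - 2) = 0.038500

P(2.2) = 5×L_0(2.2) + (-4)×L_1(2.2) + 21×L_2(2.2) + 11×L_3(2.2)
P(2.2) = 22.713500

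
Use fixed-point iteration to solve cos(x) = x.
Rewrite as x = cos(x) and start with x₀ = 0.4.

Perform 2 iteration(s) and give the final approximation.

Equation: cos(x) = x
Fixed-point form: x = cos(x)
x₀ = 0.4

x_1 = g(0.400000) = 0.921061
x_2 = g(0.921061) = 0.604976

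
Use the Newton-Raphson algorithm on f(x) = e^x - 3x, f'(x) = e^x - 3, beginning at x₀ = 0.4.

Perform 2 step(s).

f(x) = e^x - 3x
f'(x) = e^x - 3
x₀ = 0.4

Newton-Raphson formula: x_{n+1} = x_n - f(x_n)/f'(x_n)

Iteration 1:
  f(0.400000) = 0.291825
  f'(0.400000) = -1.508175
  x_1 = 0.400000 - 0.291825/(-1.508175) = 0.593495
Iteration 2:
  f(0.593495) = 0.029819
  f'(0.593495) = -1.189695
  x_2 = 0.593495 - 0.029819/(-1.189695) = 0.618560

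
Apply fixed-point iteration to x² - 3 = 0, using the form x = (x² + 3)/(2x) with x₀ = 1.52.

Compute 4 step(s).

Equation: x² - 3 = 0
Fixed-point form: x = (x² + 3)/(2x)
x₀ = 1.52

x_1 = g(1.520000) = 1.746842
x_2 = g(1.746842) = 1.732113
x_3 = g(1.732113) = 1.732051
x_4 = g(1.732051) = 1.732051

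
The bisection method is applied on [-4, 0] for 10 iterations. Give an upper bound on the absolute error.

Bisection error bound: |error| ≤ (b-a)/2^n
|error| ≤ (0 - (-4))/2^10 = 4/2^10
|error| ≤ 0.0039062500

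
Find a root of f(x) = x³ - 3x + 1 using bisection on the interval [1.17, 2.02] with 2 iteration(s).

f(x) = x³ - 3x + 1
Initial interval: [1.17, 2.02]

Iteration 1:
  c_1 = (1.170000 + 2.020000)/2 = 1.595000
  f(c_1) = f(1.595000) = 0.272720
  f(a) × f(c) < 0, new interval: [1.170000, 1.595000]
Iteration 2:
  c_2 = (1.170000 + 1.595000)/2 = 1.382500
  f(c_2) = f(1.382500) = -0.505119
  f(a) × f(c) ≥ 0, new interval: [1.382500, 1.595000]

After 2 iteration(s), the approximation is c_2 = 1.382500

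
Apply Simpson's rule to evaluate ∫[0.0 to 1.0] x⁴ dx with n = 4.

f(x) = x⁴
a = 0.0, b = 1.0, n = 4
h = (b - a)/n = 0.250000

Simpson's rule: (h/3)[f(x₀) + 4f(x₁) + 2f(x₂) + ... + f(xₙ)]

x_0 = 0.0000, f(x_0) = 0.000000, coefficient = 1
x_1 = 0.2500, f(x_1) = 0.003906, coefficient = 4
x_2 = 0.5000, f(x_2) = 0.062500, coefficient = 2
x_3 = 0.7500, f(x_3) = 0.316406, coefficient = 4
x_4 = 1.0000, f(x_4) = 1.000000, coefficient = 1

I ≈ (0.250000/3) × 2.406250 = 0.200521
Exact value: 0.200000
Error: 0.000521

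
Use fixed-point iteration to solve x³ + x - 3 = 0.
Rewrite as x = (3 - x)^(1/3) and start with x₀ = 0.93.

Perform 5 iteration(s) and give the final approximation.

Equation: x³ + x - 3 = 0
Fixed-point form: x = (3 - x)^(1/3)
x₀ = 0.93

x_1 = g(0.930000) = 1.274452
x_2 = g(1.274452) = 1.199432
x_3 = g(1.199432) = 1.216568
x_4 = g(1.216568) = 1.212697
x_5 = g(1.212697) = 1.213574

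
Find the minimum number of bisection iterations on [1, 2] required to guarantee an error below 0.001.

We need (b-a)/2^n ≤ 0.001
(2 - 1)/2^n ≤ 0.001
1/2^n ≤ 0.001
2^n ≥ 1000
n ≥ log₂(1000) = 9.97
n ≥ 10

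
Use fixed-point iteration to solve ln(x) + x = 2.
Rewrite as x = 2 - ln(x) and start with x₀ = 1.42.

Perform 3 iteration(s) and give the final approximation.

Equation: ln(x) + x = 2
Fixed-point form: x = 2 - ln(x)
x₀ = 1.42

x_1 = g(1.420000) = 1.649343
x_2 = g(1.649343) = 1.499623
x_3 = g(1.499623) = 1.594786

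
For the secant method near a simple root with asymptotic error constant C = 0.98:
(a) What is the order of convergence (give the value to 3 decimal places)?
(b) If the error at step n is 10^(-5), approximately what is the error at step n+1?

(a) Secant method has superlinear convergence with order φ = (1+√5)/2 ≈ 1.618.
    This means |e_{n+1}| ≈ C|e_n|^1.618.

(b) With |e_n| = 10^(-5) and C = 0.98:
    |e_{n+1}| ≈ 0.98 × (10^(-5))^1.618 = 0.98 × 10^(-8.09)

(a) ≈ 1.618 (golden ratio); (b) |e_{n+1}| ≈ 7.963e-09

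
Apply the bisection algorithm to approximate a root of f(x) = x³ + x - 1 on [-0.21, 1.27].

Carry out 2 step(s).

f(x) = x³ + x - 1
Initial interval: [-0.21, 1.27]

Iteration 1:
  c_1 = (-0.210000 + 1.270000)/2 = 0.530000
  f(c_1) = f(0.530000) = -0.321123
  f(a) × f(c) ≥ 0, new interval: [0.530000, 1.270000]
Iteration 2:
  c_2 = (0.530000 + 1.270000)/2 = 0.900000
  f(c_2) = f(0.900000) = 0.629000
  f(a) × f(c) < 0, new interval: [0.530000, 0.900000]

After 2 iteration(s), the approximation is c_2 = 0.900000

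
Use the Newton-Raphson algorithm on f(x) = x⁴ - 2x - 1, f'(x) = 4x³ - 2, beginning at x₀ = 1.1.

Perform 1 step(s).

f(x) = x⁴ - 2x - 1
f'(x) = 4x³ - 2
x₀ = 1.1

Newton-Raphson formula: x_{n+1} = x_n - f(x_n)/f'(x_n)

Iteration 1:
  f(1.100000) = -1.735900
  f'(1.100000) = 3.324000
  x_1 = 1.100000 - (-1.735900)/3.324000 = 1.622232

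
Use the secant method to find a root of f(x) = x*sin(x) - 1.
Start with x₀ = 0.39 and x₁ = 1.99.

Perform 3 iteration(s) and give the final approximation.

f(x) = x*sin(x) - 1
x₀ = 0.39, x₁ = 1.99

Secant formula: x_{n+1} = x_n - f(x_n)(x_n - x_{n-1})/(f(x_n) - f(x_{n-1}))

Iteration 1:
  f(0.390000) = -0.851727
  f(1.990000) = 0.817693
  x_2 = 1.990000 - 0.817693×(1.990000 - 0.390000)/(0.817693 - (-0.851727))
       = 1.206309
Iteration 2:
  f(1.990000) = 0.817693
  f(1.206309) = 0.127063
  x_3 = 1.206309 - 0.127063×(1.206309 - 1.990000)/(0.127063 - 0.817693)
       = 1.062125
Iteration 3:
  f(1.206309) = 0.127063
  f(1.062125) = -0.072348
  x_4 = 1.062125 - (-0.072348)×(1.062125 - 1.206309)/(-0.072348 - 0.127063)
       = 1.114436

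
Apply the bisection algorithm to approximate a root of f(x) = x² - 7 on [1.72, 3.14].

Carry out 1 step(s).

f(x) = x² - 7
Initial interval: [1.72, 3.14]

Iteration 1:
  c_1 = (1.720000 + 3.140000)/2 = 2.430000
  f(c_1) = f(2.430000) = -1.095100
  f(a) × f(c) ≥ 0, new interval: [2.430000, 3.140000]

After 1 iteration(s), the approximation is c_1 = 2.430000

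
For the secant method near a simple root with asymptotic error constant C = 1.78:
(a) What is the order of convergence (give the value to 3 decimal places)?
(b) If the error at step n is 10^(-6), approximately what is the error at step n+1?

(a) Secant method has superlinear convergence with order φ = (1+√5)/2 ≈ 1.618.
    This means |e_{n+1}| ≈ C|e_n|^1.618.

(b) With |e_n| = 10^(-6) and C = 1.78:
    |e_{n+1}| ≈ 1.78 × (10^(-6))^1.618 = 1.78 × 10^(-9.71)

(a) ≈ 1.618 (golden ratio); (b) |e_{n+1}| ≈ 3.485e-10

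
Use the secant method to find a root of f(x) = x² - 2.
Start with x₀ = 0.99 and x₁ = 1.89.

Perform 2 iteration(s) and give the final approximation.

f(x) = x² - 2
x₀ = 0.99, x₁ = 1.89

Secant formula: x_{n+1} = x_n - f(x_n)(x_n - x_{n-1})/(f(x_n) - f(x_{n-1}))

Iteration 1:
  f(0.990000) = -1.019900
  f(1.890000) = 1.572100
  x_2 = 1.890000 - 1.572100×(1.890000 - 0.990000)/(1.572100 - (-1.019900))
       = 1.344132
Iteration 2:
  f(1.890000) = 1.572100
  f(1.344132) = -0.193309
  x_3 = 1.344132 - (-0.193309)×(1.344132 - 1.890000)/(-0.193309 - 1.572100)
       = 1.403904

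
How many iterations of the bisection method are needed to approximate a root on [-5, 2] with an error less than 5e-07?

We need (b-a)/2^n ≤ 5e-07
(2 - (-5))/2^n ≤ 5e-07
7/2^n ≤ 5e-07
2^n ≥ 14000000
n ≥ log₂(14000000) = 23.74
n ≥ 24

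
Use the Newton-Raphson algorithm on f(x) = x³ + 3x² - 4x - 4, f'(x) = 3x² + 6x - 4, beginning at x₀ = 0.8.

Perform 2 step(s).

f(x) = x³ + 3x² - 4x - 4
f'(x) = 3x² + 6x - 4
x₀ = 0.8

Newton-Raphson formula: x_{n+1} = x_n - f(x_n)/f'(x_n)

Iteration 1:
  f(0.800000) = -4.768000
  f'(0.800000) = 2.720000
  x_1 = 0.800000 - (-4.768000)/2.720000 = 2.552941
Iteration 2:
  f(2.552941) = 21.979577
  f'(2.552941) = 30.870173
  x_2 = 2.552941 - 21.979577/30.870173 = 1.840941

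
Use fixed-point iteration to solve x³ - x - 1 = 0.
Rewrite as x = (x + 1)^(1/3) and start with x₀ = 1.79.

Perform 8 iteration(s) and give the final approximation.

Equation: x³ - x - 1 = 0
Fixed-point form: x = (x + 1)^(1/3)
x₀ = 1.79

x_1 = g(1.790000) = 1.407780
x_2 = g(1.407780) = 1.340311
x_3 = g(1.340311) = 1.327673
x_4 = g(1.327673) = 1.325279
x_5 = g(1.325279) = 1.324825
x_6 = g(1.324825) = 1.324738
x_7 = g(1.324738) = 1.324722
x_8 = g(1.324722) = 1.324719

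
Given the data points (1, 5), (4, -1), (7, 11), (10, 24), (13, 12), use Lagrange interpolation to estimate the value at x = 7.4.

Lagrange interpolation formula:
P(x) = Σ yᵢ × Lᵢ(x)
where Lᵢ(x) = Π_{j≠i} (x - xⱼ)/(xᵢ - xⱼ)

L_0(7.4) = (7.4 - 4)/(1 - 4) × (7.4 - 7)/(1 - 7) × (7.4 - 10)/(1 - 10) × (7.4 - 13)/(1 - 13) = 0.010186
L_1(7.4) = (7.4 - 1)/(4 - 1) × (7.4 - 7)/(4 - 7) × (7.4 - 10)/(4 - 10) × (7.4 - 13)/(4 - 13) = -0.076695
L_2(7.4) = (7.4 - 1)/(7 - 1) × (7.4 - 4)/(7 - 4) × (7.4 - 10)/(7 - 10) × (7.4 - 13)/(7 - 13) = 0.977857
L_3(7.4) = (7.4 - 1)/(10 - 1) × (7.4 - 4)/(10 - 4) × (7.4 - 7)/(10 - 7) × (7.4 - 13)/(10 - 13) = 0.100293
L_4(7.4) = (7.4 - 1)/(13 - 1) × (7.4 - 4)/(13 - 4) × (7.4 - 7)/(13 - 7) × (7.4 - 10)/(13 - 10) = -0.011641

P(7.4) = 5×L_0(7.4) + (-1)×L_1(7.4) + 11×L_2(7.4) + 24×L_3(7.4) + 12×L_4(7.4)
P(7.4) = 13.151388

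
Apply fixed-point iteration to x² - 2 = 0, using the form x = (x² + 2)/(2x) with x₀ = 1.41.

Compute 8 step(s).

Equation: x² - 2 = 0
Fixed-point form: x = (x² + 2)/(2x)
x₀ = 1.41

x_1 = g(1.410000) = 1.414220
x_2 = g(1.414220) = 1.414214
x_3 = g(1.414214) = 1.414214
x_4 = g(1.414214) = 1.414214
x_5 = g(1.414214) = 1.414214
x_6 = g(1.414214) = 1.414214
x_7 = g(1.414214) = 1.414214
x_8 = g(1.414214) = 1.414214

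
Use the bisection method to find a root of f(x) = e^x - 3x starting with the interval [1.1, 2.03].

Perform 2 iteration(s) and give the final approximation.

f(x) = e^x - 3x
Initial interval: [1.1, 2.03]

Iteration 1:
  c_1 = (1.100000 + 2.030000)/2 = 1.565000
  f(c_1) = f(1.565000) = 0.087675
  f(a) × f(c) < 0, new interval: [1.100000, 1.565000]
Iteration 2:
  c_2 = (1.100000 + 1.565000)/2 = 1.332500
  f(c_2) = f(1.332500) = -0.206992
  f(a) × f(c) ≥ 0, new interval: [1.332500, 1.565000]

After 2 iteration(s), the approximation is c_2 = 1.332500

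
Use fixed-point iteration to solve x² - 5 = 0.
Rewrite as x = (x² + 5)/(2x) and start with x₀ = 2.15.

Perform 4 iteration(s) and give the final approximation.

Equation: x² - 5 = 0
Fixed-point form: x = (x² + 5)/(2x)
x₀ = 2.15

x_1 = g(2.150000) = 2.237791
x_2 = g(2.237791) = 2.236069
x_3 = g(2.236069) = 2.236068
x_4 = g(2.236068) = 2.236068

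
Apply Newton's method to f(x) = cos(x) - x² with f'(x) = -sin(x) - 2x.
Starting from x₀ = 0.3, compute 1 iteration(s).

f(x) = cos(x) - x²
f'(x) = -sin(x) - 2x
x₀ = 0.3

Newton-Raphson formula: x_{n+1} = x_n - f(x_n)/f'(x_n)

Iteration 1:
  f(0.300000) = 0.865336
  f'(0.300000) = -0.895520
  x_1 = 0.300000 - 0.865336/(-0.895520) = 1.266295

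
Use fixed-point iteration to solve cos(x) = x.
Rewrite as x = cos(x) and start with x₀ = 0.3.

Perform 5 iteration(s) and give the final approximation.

Equation: cos(x) = x
Fixed-point form: x = cos(x)
x₀ = 0.3

x_1 = g(0.300000) = 0.955336
x_2 = g(0.955336) = 0.577334
x_3 = g(0.577334) = 0.837921
x_4 = g(0.837921) = 0.669010
x_5 = g(0.669010) = 0.784436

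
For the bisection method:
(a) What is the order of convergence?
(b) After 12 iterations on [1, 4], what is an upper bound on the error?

(a) Bisection has linear (order 1) convergence; the error is halved each step.

(b) Error bound = (b-a)/2^n = (4 - 1)/2^{12}
    = 3/2^{12}

(a) 1 (linear); (b) error ≤ 7.32e-04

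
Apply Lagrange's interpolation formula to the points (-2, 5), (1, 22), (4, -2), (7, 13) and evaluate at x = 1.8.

Lagrange interpolation formula:
P(x) = Σ yᵢ × Lᵢ(x)
where Lᵢ(x) = Π_{j≠i} (x - xⱼ)/(xᵢ - xⱼ)

L_0(1.8) = (1.8 - 1)/(-2 - 1) × (1.8 - 4)/(-2 - 4) × (1.8 - 7)/(-2 - 7) = -0.056494
L_1(1.8) = (1.8 - (-2))/(1 - (-2)) × (1.8 - 4)/(1 - 4) × (1.8 - 7)/(1 - 7) = 0.805037
L_2(1.8) = (1.8 - (-2))/(4 - (-2)) × (1.8 - 1)/(4 - 1) × (1.8 - 7)/(4 - 7) = 0.292741
L_3(1.8) = (1.8 - (-2))/(7 - (-2)) × (1.8 - 1)/(7 - 1) × (1.8 - 4)/(7 - 4) = -0.041284

P(1.8) = 5×L_0(1.8) + 22×L_1(1.8) + (-2)×L_2(1.8) + 13×L_3(1.8)
P(1.8) = 16.306173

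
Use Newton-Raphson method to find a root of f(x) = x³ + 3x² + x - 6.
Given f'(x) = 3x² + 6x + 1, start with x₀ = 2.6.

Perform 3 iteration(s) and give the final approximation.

f(x) = x³ + 3x² + x - 6
f'(x) = 3x² + 6x + 1
x₀ = 2.6

Newton-Raphson formula: x_{n+1} = x_n - f(x_n)/f'(x_n)

Iteration 1:
  f(2.600000) = 34.456000
  f'(2.600000) = 36.880000
  x_1 = 2.600000 - 34.456000/36.880000 = 1.665727
Iteration 2:
  f(1.665727) = 8.611464
  f'(1.665727) = 19.318296
  x_2 = 1.665727 - 8.611464/19.318296 = 1.219959
Iteration 3:
  f(1.219959) = 1.500529
  f'(1.219959) = 12.784660
  x_3 = 1.219959 - 1.500529/12.784660 = 1.102590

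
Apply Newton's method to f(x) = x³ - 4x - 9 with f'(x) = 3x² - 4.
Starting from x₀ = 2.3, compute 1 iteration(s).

f(x) = x³ - 4x - 9
f'(x) = 3x² - 4
x₀ = 2.3

Newton-Raphson formula: x_{n+1} = x_n - f(x_n)/f'(x_n)

Iteration 1:
  f(2.300000) = -6.033000
  f'(2.300000) = 11.870000
  x_1 = 2.300000 - (-6.033000)/11.870000 = 2.808256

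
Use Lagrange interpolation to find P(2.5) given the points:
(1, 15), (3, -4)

Lagrange interpolation formula:
P(x) = Σ yᵢ × Lᵢ(x)
where Lᵢ(x) = Π_{j≠i} (x - xⱼ)/(xᵢ - xⱼ)

L_0(2.5) = (2.5 - 3)/(1 - 3) = 0.250000
L_1(2.5) = (2.5 - 1)/(3 - 1) = 0.750000

P(2.5) = 15×L_0(2.5) + (-4)×L_1(2.5)
P(2.5) = 0.750000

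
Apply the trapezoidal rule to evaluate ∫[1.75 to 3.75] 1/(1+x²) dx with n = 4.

f(x) = 1/(1+x²)
a = 1.75, b = 3.75, n = 4
h = (b - a)/n = 0.500000

Trapezoidal rule: (h/2)[f(x₀) + 2f(x₁) + 2f(x₂) + ... + f(xₙ)]

x_0 = 1.7500, f(x_0) = 0.246154, coefficient = 1
x_1 = 2.2500, f(x_1) = 0.164948, coefficient = 2
x_2 = 2.7500, f(x_2) = 0.116788, coefficient = 2
x_3 = 3.2500, f(x_3) = 0.086486, coefficient = 2
x_4 = 3.7500, f(x_4) = 0.066390, coefficient = 1

I ≈ (0.500000/2) × 1.048990 = 0.262248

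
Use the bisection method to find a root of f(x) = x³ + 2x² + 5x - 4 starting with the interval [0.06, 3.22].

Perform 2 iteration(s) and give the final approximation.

f(x) = x³ + 2x² + 5x - 4
Initial interval: [0.06, 3.22]

Iteration 1:
  c_1 = (0.060000 + 3.220000)/2 = 1.640000
  f(c_1) = f(1.640000) = 13.990144
  f(a) × f(c) < 0, new interval: [0.060000, 1.640000]
Iteration 2:
  c_2 = (0.060000 + 1.640000)/2 = 0.850000
  f(c_2) = f(0.850000) = 2.309125
  f(a) × f(c) < 0, new interval: [0.060000, 0.850000]

After 2 iteration(s), the approximation is c_2 = 0.850000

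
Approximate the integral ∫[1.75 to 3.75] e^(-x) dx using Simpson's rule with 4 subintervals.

f(x) = e^(-x)
a = 1.75, b = 3.75, n = 4
h = (b - a)/n = 0.500000

Simpson's rule: (h/3)[f(x₀) + 4f(x₁) + 2f(x₂) + ... + f(xₙ)]

x_0 = 1.7500, f(x_0) = 0.173774, coefficient = 1
x_1 = 2.2500, f(x_1) = 0.105399, coefficient = 4
x_2 = 2.7500, f(x_2) = 0.063928, coefficient = 2
x_3 = 3.2500, f(x_3) = 0.038774, coefficient = 4
x_4 = 3.7500, f(x_4) = 0.023518, coefficient = 1

I ≈ (0.500000/3) × 0.901841 = 0.150307
Exact value: 0.150256
Error: 0.000051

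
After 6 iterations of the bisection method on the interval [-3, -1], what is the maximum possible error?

Bisection error bound: |error| ≤ (b-a)/2^n
|error| ≤ (-1 - (-3))/2^6 = 2/2^6
|error| ≤ 0.0312500000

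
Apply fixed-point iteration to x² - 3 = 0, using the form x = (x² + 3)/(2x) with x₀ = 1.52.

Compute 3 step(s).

Equation: x² - 3 = 0
Fixed-point form: x = (x² + 3)/(2x)
x₀ = 1.52

x_1 = g(1.520000) = 1.746842
x_2 = g(1.746842) = 1.732113
x_3 = g(1.732113) = 1.732051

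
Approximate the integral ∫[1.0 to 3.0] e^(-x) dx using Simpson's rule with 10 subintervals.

f(x) = e^(-x)
a = 1.0, b = 3.0, n = 10
h = (b - a)/n = 0.200000

Simpson's rule: (h/3)[f(x₀) + 4f(x₁) + 2f(x₂) + ... + f(xₙ)]

x_0 = 1.0000, f(x_0) = 0.367879, coefficient = 1
x_1 = 1.2000, f(x_1) = 0.301194, coefficient = 4
x_2 = 1.4000, f(x_2) = 0.246597, coefficient = 2
x_3 = 1.6000, f(x_3) = 0.201897, coefficient = 4
x_4 = 1.8000, f(x_4) = 0.165299, coefficient = 2
x_5 = 2.0000, f(x_5) = 0.135335, coefficient = 4
x_6 = 2.2000, f(x_6) = 0.110803, coefficient = 2
x_7 = 2.4000, f(x_7) = 0.090718, coefficient = 4
x_8 = 2.6000, f(x_8) = 0.074274, coefficient = 2
x_9 = 2.8000, f(x_9) = 0.060810, coefficient = 4
x_10 = 3.0000, f(x_10) = 0.049787, coefficient = 1

I ≈ (0.200000/3) × 4.771428 = 0.318095
Exact value: 0.318092
Error: 0.000003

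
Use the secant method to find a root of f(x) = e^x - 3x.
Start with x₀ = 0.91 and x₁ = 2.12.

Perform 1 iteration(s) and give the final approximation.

f(x) = e^x - 3x
x₀ = 0.91, x₁ = 2.12

Secant formula: x_{n+1} = x_n - f(x_n)(x_n - x_{n-1})/(f(x_n) - f(x_{n-1}))

Iteration 1:
  f(0.910000) = -0.245677
  f(2.120000) = 1.971137
  x_2 = 2.120000 - 1.971137×(2.120000 - 0.910000)/(1.971137 - (-0.245677))
       = 1.044098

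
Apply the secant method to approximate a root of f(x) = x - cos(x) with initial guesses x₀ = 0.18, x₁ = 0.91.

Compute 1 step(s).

f(x) = x - cos(x)
x₀ = 0.18, x₁ = 0.91

Secant formula: x_{n+1} = x_n - f(x_n)(x_n - x_{n-1})/(f(x_n) - f(x_{n-1}))

Iteration 1:
  f(0.180000) = -0.803844
  f(0.910000) = 0.296254
  x_2 = 0.910000 - 0.296254×(0.910000 - 0.180000)/(0.296254 - (-0.803844))
       = 0.713412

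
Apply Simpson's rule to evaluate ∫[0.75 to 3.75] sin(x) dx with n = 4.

f(x) = sin(x)
a = 0.75, b = 3.75, n = 4
h = (b - a)/n = 0.750000

Simpson's rule: (h/3)[f(x₀) + 4f(x₁) + 2f(x₂) + ... + f(xₙ)]

x_0 = 0.7500, f(x_0) = 0.681639, coefficient = 1
x_1 = 1.5000, f(x_1) = 0.997495, coefficient = 4
x_2 = 2.2500, f(x_2) = 0.778073, coefficient = 2
x_3 = 3.0000, f(x_3) = 0.141120, coefficient = 4
x_4 = 3.7500, f(x_4) = -0.571561, coefficient = 1

I ≈ (0.750000/3) × 6.220684 = 1.555171
Exact value: 1.552248
Error: 0.002923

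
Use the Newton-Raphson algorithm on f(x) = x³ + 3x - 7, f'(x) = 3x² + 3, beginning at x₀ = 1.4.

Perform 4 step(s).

f(x) = x³ + 3x - 7
f'(x) = 3x² + 3
x₀ = 1.4

Newton-Raphson formula: x_{n+1} = x_n - f(x_n)/f'(x_n)

Iteration 1:
  f(1.400000) = -0.056000
  f'(1.400000) = 8.880000
  x_1 = 1.400000 - (-0.056000)/8.880000 = 1.406306
Iteration 2:
  f(1.406306) = 0.000167
  f'(1.406306) = 8.933092
  x_2 = 1.406306 - 0.000167/8.933092 = 1.406288
Iteration 3:
  f(1.406288) = 0.000000
  f'(1.406288) = 8.932934
  x_3 = 1.406288 - 0.000000/8.932934 = 1.406288
Iteration 4:
  f(1.406288) = 0.000000
  f'(1.406288) = 8.932934
  x_4 = 1.406288 - 0.000000/8.932934 = 1.406288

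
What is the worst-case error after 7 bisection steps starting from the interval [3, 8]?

Bisection error bound: |error| ≤ (b-a)/2^n
|error| ≤ (8 - 3)/2^7 = 5/2^7
|error| ≤ 0.0390625000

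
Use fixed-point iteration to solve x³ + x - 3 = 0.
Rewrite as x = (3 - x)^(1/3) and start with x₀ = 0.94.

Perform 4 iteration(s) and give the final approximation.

Equation: x³ + x - 3 = 0
Fixed-point form: x = (3 - x)^(1/3)
x₀ = 0.94

x_1 = g(0.940000) = 1.272396
x_2 = g(1.272396) = 1.199908
x_3 = g(1.199908) = 1.216461
x_4 = g(1.216461) = 1.212721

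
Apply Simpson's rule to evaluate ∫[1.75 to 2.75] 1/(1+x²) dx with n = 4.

f(x) = 1/(1+x²)
a = 1.75, b = 2.75, n = 4
h = (b - a)/n = 0.250000

Simpson's rule: (h/3)[f(x₀) + 4f(x₁) + 2f(x₂) + ... + f(xₙ)]

x_0 = 1.7500, f(x_0) = 0.246154, coefficient = 1
x_1 = 2.0000, f(x_1) = 0.200000, coefficient = 4
x_2 = 2.2500, f(x_2) = 0.164948, coefficient = 2
x_3 = 2.5000, f(x_3) = 0.137931, coefficient = 4
x_4 = 2.7500, f(x_4) = 0.116788, coefficient = 1

I ≈ (0.250000/3) × 2.044563 = 0.170380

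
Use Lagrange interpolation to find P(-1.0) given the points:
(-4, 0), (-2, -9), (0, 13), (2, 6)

Lagrange interpolation formula:
P(x) = Σ yᵢ × Lᵢ(x)
where Lᵢ(x) = Π_{j≠i} (x - xⱼ)/(xᵢ - xⱼ)

L_0(-1.0) = (-1.0 - (-2))/(-4 - (-2)) × (-1.0 - 0)/(-4 - 0) × (-1.0 - 2)/(-4 - 2) = -0.062500
L_1(-1.0) = (-1.0 - (-4))/(-2 - (-4)) × (-1.0 - 0)/(-2 - 0) × (-1.0 - 2)/(-2 - 2) = 0.562500
L_2(-1.0) = (-1.0 - (-4))/(0 - (-4)) × (-1.0 - (-2))/(0 - (-2)) × (-1.0 - 2)/(0 - 2) = 0.562500
L_3(-1.0) = (-1.0 - (-4))/(2 - (-4)) × (-1.0 - (-2))/(2 - (-2)) × (-1.0 - 0)/(2 - 0) = -0.062500

P(-1.0) = 0×L_0(-1.0) + (-9)×L_1(-1.0) + 13×L_2(-1.0) + 6×L_3(-1.0)
P(-1.0) = 1.875000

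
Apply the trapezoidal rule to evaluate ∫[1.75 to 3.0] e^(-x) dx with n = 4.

f(x) = e^(-x)
a = 1.75, b = 3.0, n = 4
h = (b - a)/n = 0.312500

Trapezoidal rule: (h/2)[f(x₀) + 2f(x₁) + 2f(x₂) + ... + f(xₙ)]

x_0 = 1.7500, f(x_0) = 0.173774, coefficient = 1
x_1 = 2.0625, f(x_1) = 0.127136, coefficient = 2
x_2 = 2.3750, f(x_2) = 0.093014, coefficient = 2
x_3 = 2.6875, f(x_3) = 0.068051, coefficient = 2
x_4 = 3.0000, f(x_4) = 0.049787, coefficient = 1

I ≈ (0.312500/2) × 0.799963 = 0.124994
Exact value: 0.123987
Error: 0.001007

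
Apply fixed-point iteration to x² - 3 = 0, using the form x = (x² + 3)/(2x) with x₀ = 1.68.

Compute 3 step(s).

Equation: x² - 3 = 0
Fixed-point form: x = (x² + 3)/(2x)
x₀ = 1.68

x_1 = g(1.680000) = 1.732857
x_2 = g(1.732857) = 1.732051
x_3 = g(1.732051) = 1.732051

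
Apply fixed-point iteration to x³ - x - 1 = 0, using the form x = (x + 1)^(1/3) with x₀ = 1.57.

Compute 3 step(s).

Equation: x³ - x - 1 = 0
Fixed-point form: x = (x + 1)^(1/3)
x₀ = 1.57

x_1 = g(1.570000) = 1.369760
x_2 = g(1.369760) = 1.333219
x_3 = g(1.333219) = 1.326331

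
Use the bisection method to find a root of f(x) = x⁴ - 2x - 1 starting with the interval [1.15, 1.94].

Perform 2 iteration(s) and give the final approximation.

f(x) = x⁴ - 2x - 1
Initial interval: [1.15, 1.94]

Iteration 1:
  c_1 = (1.150000 + 1.940000)/2 = 1.545000
  f(c_1) = f(1.545000) = 1.607888
  f(a) × f(c) < 0, new interval: [1.150000, 1.545000]
Iteration 2:
  c_2 = (1.150000 + 1.545000)/2 = 1.347500
  f(c_2) = f(1.347500) = -0.398029
  f(a) × f(c) ≥ 0, new interval: [1.347500, 1.545000]

After 2 iteration(s), the approximation is c_2 = 1.347500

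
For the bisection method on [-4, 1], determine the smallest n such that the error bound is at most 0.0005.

We need (b-a)/2^n ≤ 0.0005
(1 - (-4))/2^n ≤ 0.0005
5/2^n ≤ 0.0005
2^n ≥ 10000
n ≥ log₂(10000) = 13.29
n ≥ 14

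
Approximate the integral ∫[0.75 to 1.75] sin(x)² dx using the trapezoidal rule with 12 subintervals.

f(x) = sin(x)²
a = 0.75, b = 1.75, n = 12
h = (b - a)/n = 0.083333

Trapezoidal rule: (h/2)[f(x₀) + 2f(x₁) + 2f(x₂) + ... + f(xₙ)]

x_0 = 0.7500, f(x_0) = 0.464631, coefficient = 1
x_1 = 0.8333, f(x_1) = 0.547862, coefficient = 2
x_2 = 0.9167, f(x_2) = 0.629766, coefficient = 2
x_3 = 1.0000, f(x_3) = 0.708073, coefficient = 2
x_4 = 1.0833, f(x_4) = 0.780615, coefficient = 2
x_5 = 1.1667, f(x_5) = 0.845379, coefficient = 2
x_6 = 1.2500, f(x_6) = 0.900572, coefficient = 2
x_7 = 1.3333, f(x_7) = 0.944663, coefficient = 2
x_8 = 1.4167, f(x_8) = 0.976432, coefficient = 2
x_9 = 1.5000, f(x_9) = 0.994996, coefficient = 2
x_10 = 1.5833, f(x_10) = 0.999843, coefficient = 2
x_11 = 1.6667, f(x_11) = 0.990837, coefficient = 2
x_12 = 1.7500, f(x_12) = 0.968228, coefficient = 1

I ≈ (0.083333/2) × 20.070935 = 0.836289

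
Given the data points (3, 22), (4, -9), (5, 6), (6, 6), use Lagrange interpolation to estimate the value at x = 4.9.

Lagrange interpolation formula:
P(x) = Σ yᵢ × Lᵢ(x)
where Lᵢ(x) = Π_{j≠i} (x - xⱼ)/(xᵢ - xⱼ)

L_0(4.9) = (4.9 - 4)/(3 - 4) × (4.9 - 5)/(3 - 5) × (4.9 - 6)/(3 - 6) = -0.016500
L_1(4.9) = (4.9 - 3)/(4 - 3) × (4.9 - 5)/(4 - 5) × (4.9 - 6)/(4 - 6) = 0.104500
L_2(4.9) = (4.9 - 3)/(5 - 3) × (4.9 - 4)/(5 - 4) × (4.9 - 6)/(5 - 6) = 0.940500
L_3(4.9) = (4.9 - 3)/(6 - 3) × (4.9 - 4)/(6 - 4) × (4.9 - 5)/(6 - 5) = -0.028500

P(4.9) = 22×L_0(4.9) + (-9)×L_1(4.9) + 6×L_2(4.9) + 6×L_3(4.9)
P(4.9) = 4.168500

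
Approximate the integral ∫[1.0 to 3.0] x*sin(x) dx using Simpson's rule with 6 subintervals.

f(x) = x*sin(x)
a = 1.0, b = 3.0, n = 6
h = (b - a)/n = 0.333333

Simpson's rule: (h/3)[f(x₀) + 4f(x₁) + 2f(x₂) + ... + f(xₙ)]

x_0 = 1.0000, f(x_0) = 0.841471, coefficient = 1
x_1 = 1.3333, f(x_1) = 1.295917, coefficient = 4
x_2 = 1.6667, f(x_2) = 1.659013, coefficient = 2
x_3 = 2.0000, f(x_3) = 1.818595, coefficient = 4
x_4 = 2.3333, f(x_4) = 1.687200, coefficient = 2
x_5 = 2.6667, f(x_5) = 1.219394, coefficient = 4
x_6 = 3.0000, f(x_6) = 0.423360, coefficient = 1

I ≈ (0.333333/3) × 25.292881 = 2.810320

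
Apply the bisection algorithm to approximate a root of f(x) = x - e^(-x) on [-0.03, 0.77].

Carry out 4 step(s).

f(x) = x - e^(-x)
Initial interval: [-0.03, 0.77]

Iteration 1:
  c_1 = (-0.030000 + 0.770000)/2 = 0.370000
  f(c_1) = f(0.370000) = -0.320734
  f(a) × f(c) ≥ 0, new interval: [0.370000, 0.770000]
Iteration 2:
  c_2 = (0.370000 + 0.770000)/2 = 0.570000
  f(c_2) = f(0.570000) = 0.004475
  f(a) × f(c) < 0, new interval: [0.370000, 0.570000]
Iteration 3:
  c_3 = (0.370000 + 0.570000)/2 = 0.470000
  f(c_3) = f(0.470000) = -0.155002
  f(a) × f(c) ≥ 0, new interval: [0.470000, 0.570000]
Iteration 4:
  c_4 = (0.470000 + 0.570000)/2 = 0.520000
  f(c_4) = f(0.520000) = -0.074521
  f(a) × f(c) ≥ 0, new interval: [0.520000, 0.570000]

After 4 iteration(s), the approximation is c_4 = 0.520000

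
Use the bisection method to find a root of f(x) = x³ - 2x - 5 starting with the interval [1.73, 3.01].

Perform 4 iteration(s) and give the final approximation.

f(x) = x³ - 2x - 5
Initial interval: [1.73, 3.01]

Iteration 1:
  c_1 = (1.730000 + 3.010000)/2 = 2.370000
  f(c_1) = f(2.370000) = 3.572053
  f(a) × f(c) < 0, new interval: [1.730000, 2.370000]
Iteration 2:
  c_2 = (1.730000 + 2.370000)/2 = 2.050000
  f(c_2) = f(2.050000) = -0.484875
  f(a) × f(c) ≥ 0, new interval: [2.050000, 2.370000]
Iteration 3:
  c_3 = (2.050000 + 2.370000)/2 = 2.210000
  f(c_3) = f(2.210000) = 1.373861
  f(a) × f(c) < 0, new interval: [2.050000, 2.210000]
Iteration 4:
  c_4 = (2.050000 + 2.210000)/2 = 2.130000
  f(c_4) = f(2.130000) = 0.403597
  f(a) × f(c) < 0, new interval: [2.050000, 2.130000]

After 4 iteration(s), the approximation is c_4 = 2.130000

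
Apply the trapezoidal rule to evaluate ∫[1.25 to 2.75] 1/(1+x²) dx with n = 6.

f(x) = 1/(1+x²)
a = 1.25, b = 2.75, n = 6
h = (b - a)/n = 0.250000

Trapezoidal rule: (h/2)[f(x₀) + 2f(x₁) + 2f(x₂) + ... + f(xₙ)]

x_0 = 1.2500, f(x_0) = 0.390244, coefficient = 1
x_1 = 1.5000, f(x_1) = 0.307692, coefficient = 2
x_2 = 1.7500, f(x_2) = 0.246154, coefficient = 2
x_3 = 2.0000, f(x_3) = 0.200000, coefficient = 2
x_4 = 2.2500, f(x_4) = 0.164948, coefficient = 2
x_5 = 2.5000, f(x_5) = 0.137931, coefficient = 2
x_6 = 2.7500, f(x_6) = 0.116788, coefficient = 1

I ≈ (0.250000/2) × 2.620484 = 0.327560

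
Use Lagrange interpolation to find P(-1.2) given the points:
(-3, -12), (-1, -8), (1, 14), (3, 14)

Lagrange interpolation formula:
P(x) = Σ yᵢ × Lᵢ(x)
where Lᵢ(x) = Π_{j≠i} (x - xⱼ)/(xᵢ - xⱼ)

L_0(-1.2) = (-1.2 - (-1))/(-3 - (-1)) × (-1.2 - 1)/(-3 - 1) × (-1.2 - 3)/(-3 - 3) = 0.038500
L_1(-1.2) = (-1.2 - (-3))/(-1 - (-3)) × (-1.2 - 1)/(-1 - 1) × (-1.2 - 3)/(-1 - 3) = 1.039500
L_2(-1.2) = (-1.2 - (-3))/(1 - (-3)) × (-1.2 - (-1))/(1 - (-1)) × (-1.2 - 3)/(1 - 3) = -0.094500
L_3(-1.2) = (-1.2 - (-3))/(3 - (-3)) × (-1.2 - (-1))/(3 - (-1)) × (-1.2 - 1)/(3 - 1) = 0.016500

P(-1.2) = (-12)×L_0(-1.2) + (-8)×L_1(-1.2) + 14×L_2(-1.2) + 14×L_3(-1.2)
P(-1.2) = -9.870000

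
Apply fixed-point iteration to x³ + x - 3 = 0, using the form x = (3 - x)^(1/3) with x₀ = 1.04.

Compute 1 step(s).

Equation: x³ + x - 3 = 0
Fixed-point form: x = (3 - x)^(1/3)
x₀ = 1.04

x_1 = g(1.040000) = 1.251465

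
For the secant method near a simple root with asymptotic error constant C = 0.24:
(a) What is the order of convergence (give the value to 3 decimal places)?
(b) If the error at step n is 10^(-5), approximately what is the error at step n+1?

(a) Secant method has superlinear convergence with order φ = (1+√5)/2 ≈ 1.618.
    This means |e_{n+1}| ≈ C|e_n|^1.618.

(b) With |e_n| = 10^(-5) and C = 0.24:
    |e_{n+1}| ≈ 0.24 × (10^(-5))^1.618 = 0.24 × 10^(-8.09)

(a) ≈ 1.618 (golden ratio); (b) |e_{n+1}| ≈ 1.950e-09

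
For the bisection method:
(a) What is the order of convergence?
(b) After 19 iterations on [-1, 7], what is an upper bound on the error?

(a) Bisection has linear (order 1) convergence; the error is halved each step.

(b) Error bound = (b-a)/2^n = (7 - (-1))/2^{19}
    = 8/2^{19}

(a) 1 (linear); (b) error ≤ 1.53e-05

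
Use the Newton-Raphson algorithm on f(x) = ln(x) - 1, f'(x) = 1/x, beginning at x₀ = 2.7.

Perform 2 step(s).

f(x) = ln(x) - 1
f'(x) = 1/x
x₀ = 2.7

Newton-Raphson formula: x_{n+1} = x_n - f(x_n)/f'(x_n)

Iteration 1:
  f(2.700000) = -0.006748
  f'(2.700000) = 0.370370
  x_1 = 2.700000 - (-0.006748)/0.370370 = 2.718220
Iteration 2:
  f(2.718220) = -0.000023
  f'(2.718220) = 0.367888
  x_2 = 2.718220 - (-0.000023)/0.367888 = 2.718282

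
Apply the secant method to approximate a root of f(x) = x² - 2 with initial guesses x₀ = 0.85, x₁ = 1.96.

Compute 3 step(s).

f(x) = x² - 2
x₀ = 0.85, x₁ = 1.96

Secant formula: x_{n+1} = x_n - f(x_n)(x_n - x_{n-1})/(f(x_n) - f(x_{n-1}))

Iteration 1:
  f(0.850000) = -1.277500
  f(1.960000) = 1.841600
  x_2 = 1.960000 - 1.841600×(1.960000 - 0.850000)/(1.841600 - (-1.277500))
       = 1.304626
Iteration 2:
  f(1.960000) = 1.841600
  f(1.304626) = -0.297950
  x_3 = 1.304626 - (-0.297950)×(1.304626 - 1.960000)/(-0.297950 - 1.841600)
       = 1.395893
Iteration 3:
  f(1.304626) = -0.297950
  f(1.395893) = -0.051484
  x_4 = 1.395893 - (-0.051484)×(1.395893 - 1.304626)/(-0.051484 - (-0.297950))
       = 1.414957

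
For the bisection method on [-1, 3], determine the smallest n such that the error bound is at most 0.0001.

We need (b-a)/2^n ≤ 0.0001
(3 - (-1))/2^n ≤ 0.0001
4/2^n ≤ 0.0001
2^n ≥ 40000
n ≥ log₂(40000) = 15.29
n ≥ 16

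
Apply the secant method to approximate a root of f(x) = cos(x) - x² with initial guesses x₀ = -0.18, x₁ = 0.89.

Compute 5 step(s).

f(x) = cos(x) - x²
x₀ = -0.18, x₁ = 0.89

Secant formula: x_{n+1} = x_n - f(x_n)(x_n - x_{n-1})/(f(x_n) - f(x_{n-1}))

Iteration 1:
  f(-0.180000) = 0.951444
  f(0.890000) = -0.162688
  x_2 = 0.890000 - (-0.162688)×(0.890000 - (-0.180000))/(-0.162688 - 0.951444)
       = 0.733756
Iteration 2:
  f(0.890000) = -0.162688
  f(0.733756) = 0.204266
  x_3 = 0.733756 - 0.204266×(0.733756 - 0.890000)/(0.204266 - (-0.162688))
       = 0.820730
Iteration 3:
  f(0.733756) = 0.204266
  f(0.820730) = 0.008090
  x_4 = 0.820730 - 0.008090×(0.820730 - 0.733756)/(0.008090 - 0.204266)
       = 0.824316
Iteration 4:
  f(0.820730) = 0.008090
  f(0.824316) = -0.000439
  x_5 = 0.824316 - (-0.000439)×(0.824316 - 0.820730)/(-0.000439 - 0.008090)
       = 0.824132
Iteration 5:
  f(0.824316) = -0.000439
  f(0.824132) = 0.000001
  x_6 = 0.824132 - 0.000001×(0.824132 - 0.824316)/(0.000001 - (-0.000439))
       = 0.824132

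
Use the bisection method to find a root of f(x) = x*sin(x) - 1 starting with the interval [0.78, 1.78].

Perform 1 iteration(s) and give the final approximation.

f(x) = x*sin(x) - 1
Initial interval: [0.78, 1.78]

Iteration 1:
  c_1 = (0.780000 + 1.780000)/2 = 1.280000
  f(c_1) = f(1.280000) = 0.226260
  f(a) × f(c) < 0, new interval: [0.780000, 1.280000]

After 1 iteration(s), the approximation is c_1 = 1.280000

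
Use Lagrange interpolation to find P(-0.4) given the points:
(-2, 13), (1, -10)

Lagrange interpolation formula:
P(x) = Σ yᵢ × Lᵢ(x)
where Lᵢ(x) = Π_{j≠i} (x - xⱼ)/(xᵢ - xⱼ)

L_0(-0.4) = (-0.4 - 1)/(-2 - 1) = 0.466667
L_1(-0.4) = (-0.4 - (-2))/(1 - (-2)) = 0.533333

P(-0.4) = 13×L_0(-0.4) + (-10)×L_1(-0.4)
P(-0.4) = 0.733333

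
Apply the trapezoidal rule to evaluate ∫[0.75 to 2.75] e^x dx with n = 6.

f(x) = e^x
a = 0.75, b = 2.75, n = 6
h = (b - a)/n = 0.333333

Trapezoidal rule: (h/2)[f(x₀) + 2f(x₁) + 2f(x₂) + ... + f(xₙ)]

x_0 = 0.7500, f(x_0) = 2.117000, coefficient = 1
x_1 = 1.0833, f(x_1) = 2.954512, coefficient = 2
x_2 = 1.4167, f(x_2) = 4.123353, coefficient = 2
x_3 = 1.7500, f(x_3) = 5.754603, coefficient = 2
x_4 = 2.0833, f(x_4) = 8.031195, coefficient = 2
x_5 = 2.4167, f(x_5) = 11.208436, coefficient = 2
x_6 = 2.7500, f(x_6) = 15.642632, coefficient = 1

I ≈ (0.333333/2) × 81.903827 = 13.650638
Exact value: 13.525632
Error: 0.125006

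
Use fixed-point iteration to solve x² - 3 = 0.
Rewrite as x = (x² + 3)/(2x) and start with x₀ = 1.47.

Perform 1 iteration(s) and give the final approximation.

Equation: x² - 3 = 0
Fixed-point form: x = (x² + 3)/(2x)
x₀ = 1.47

x_1 = g(1.470000) = 1.755408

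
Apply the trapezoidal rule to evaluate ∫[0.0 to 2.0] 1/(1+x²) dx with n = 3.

f(x) = 1/(1+x²)
a = 0.0, b = 2.0, n = 3
h = (b - a)/n = 0.666667

Trapezoidal rule: (h/2)[f(x₀) + 2f(x₁) + 2f(x₂) + ... + f(xₙ)]

x_0 = 0.0000, f(x_0) = 1.000000, coefficient = 1
x_1 = 0.6667, f(x_1) = 0.692308, coefficient = 2
x_2 = 1.3333, f(x_2) = 0.360000, coefficient = 2
x_3 = 2.0000, f(x_3) = 0.200000, coefficient = 1

I ≈ (0.666667/2) × 3.304615 = 1.101538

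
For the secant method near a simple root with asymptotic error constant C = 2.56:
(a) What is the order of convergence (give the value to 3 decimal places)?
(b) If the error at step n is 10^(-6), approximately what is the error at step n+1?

(a) Secant method has superlinear convergence with order φ = (1+√5)/2 ≈ 1.618.
    This means |e_{n+1}| ≈ C|e_n|^1.618.

(b) With |e_n| = 10^(-6) and C = 2.56:
    |e_{n+1}| ≈ 2.56 × (10^(-6))^1.618 = 2.56 × 10^(-9.71)

(a) ≈ 1.618 (golden ratio); (b) |e_{n+1}| ≈ 5.012e-10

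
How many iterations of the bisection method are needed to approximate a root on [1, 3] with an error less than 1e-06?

We need (b-a)/2^n ≤ 1e-06
(3 - 1)/2^n ≤ 1e-06
2/2^n ≤ 1e-06
2^n ≥ 2000000
n ≥ log₂(2000000) = 20.93
n ≥ 21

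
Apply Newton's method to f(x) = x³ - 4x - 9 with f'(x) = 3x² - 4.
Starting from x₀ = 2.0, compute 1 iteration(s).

f(x) = x³ - 4x - 9
f'(x) = 3x² - 4
x₀ = 2.0

Newton-Raphson formula: x_{n+1} = x_n - f(x_n)/f'(x_n)

Iteration 1:
  f(2.000000) = -9.000000
  f'(2.000000) = 8.000000
  x_1 = 2.000000 - (-9.000000)/8.000000 = 3.125000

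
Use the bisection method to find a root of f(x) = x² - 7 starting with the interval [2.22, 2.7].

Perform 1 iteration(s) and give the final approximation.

f(x) = x² - 7
Initial interval: [2.22, 2.7]

Iteration 1:
  c_1 = (2.220000 + 2.700000)/2 = 2.460000
  f(c_1) = f(2.460000) = -0.948400
  f(a) × f(c) ≥ 0, new interval: [2.460000, 2.700000]

After 1 iteration(s), the approximation is c_1 = 2.460000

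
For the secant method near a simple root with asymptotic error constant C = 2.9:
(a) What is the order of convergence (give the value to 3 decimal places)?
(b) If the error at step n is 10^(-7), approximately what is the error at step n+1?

(a) Secant method has superlinear convergence with order φ = (1+√5)/2 ≈ 1.618.
    This means |e_{n+1}| ≈ C|e_n|^1.618.

(b) With |e_n| = 10^(-7) and C = 2.9:
    |e_{n+1}| ≈ 2.9 × (10^(-7))^1.618 = 2.9 × 10^(-11.33)

(a) ≈ 1.618 (golden ratio); (b) |e_{n+1}| ≈ 1.368e-11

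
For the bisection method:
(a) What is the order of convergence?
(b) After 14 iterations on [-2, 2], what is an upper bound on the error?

(a) Bisection has linear (order 1) convergence; the error is halved each step.

(b) Error bound = (b-a)/2^n = (2 - (-2))/2^{14}
    = 4/2^{14}

(a) 1 (linear); (b) error ≤ 2.44e-04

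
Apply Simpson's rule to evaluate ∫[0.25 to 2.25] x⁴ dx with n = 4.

f(x) = x⁴
a = 0.25, b = 2.25, n = 4
h = (b - a)/n = 0.500000

Simpson's rule: (h/3)[f(x₀) + 4f(x₁) + 2f(x₂) + ... + f(xₙ)]

x_0 = 0.2500, f(x_0) = 0.003906, coefficient = 1
x_1 = 0.7500, f(x_1) = 0.316406, coefficient = 4
x_2 = 1.2500, f(x_2) = 2.441406, coefficient = 2
x_3 = 1.7500, f(x_3) = 9.378906, coefficient = 4
x_4 = 2.2500, f(x_4) = 25.628906, coefficient = 1

I ≈ (0.500000/3) × 69.296875 = 11.549479
Exact value: 11.532812
Error: 0.016667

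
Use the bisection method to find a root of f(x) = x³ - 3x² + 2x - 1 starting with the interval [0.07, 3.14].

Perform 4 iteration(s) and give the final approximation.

f(x) = x³ - 3x² + 2x - 1
Initial interval: [0.07, 3.14]

Iteration 1:
  c_1 = (0.070000 + 3.140000)/2 = 1.605000
  f(c_1) = f(1.605000) = -1.383555
  f(a) × f(c) ≥ 0, new interval: [1.605000, 3.140000]
Iteration 2:
  c_2 = (1.605000 + 3.140000)/2 = 2.372500
  f(c_2) = f(2.372500) = 0.212955
  f(a) × f(c) < 0, new interval: [1.605000, 2.372500]
Iteration 3:
  c_3 = (1.605000 + 2.372500)/2 = 1.988750
  f(c_3) = f(1.988750) = -1.022122
  f(a) × f(c) ≥ 0, new interval: [1.988750, 2.372500]
Iteration 4:
  c_4 = (1.988750 + 2.372500)/2 = 2.180625
  f(c_4) = f(2.180625) = -0.534981
  f(a) × f(c) ≥ 0, new interval: [2.180625, 2.372500]

After 4 iteration(s), the approximation is c_4 = 2.180625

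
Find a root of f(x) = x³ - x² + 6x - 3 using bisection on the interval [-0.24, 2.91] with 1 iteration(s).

f(x) = x³ - x² + 6x - 3
Initial interval: [-0.24, 2.91]

Iteration 1:
  c_1 = (-0.240000 + 2.910000)/2 = 1.335000
  f(c_1) = f(1.335000) = 5.607045
  f(a) × f(c) < 0, new interval: [-0.240000, 1.335000]

After 1 iteration(s), the approximation is c_1 = 1.335000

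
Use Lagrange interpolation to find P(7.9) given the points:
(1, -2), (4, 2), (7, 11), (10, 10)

Lagrange interpolation formula:
P(x) = Σ yᵢ × Lᵢ(x)
where Lᵢ(x) = Π_{j≠i} (x - xⱼ)/(xᵢ - xⱼ)

L_0(7.9) = (7.9 - 4)/(1 - 4) × (7.9 - 7)/(1 - 7) × (7.9 - 10)/(1 - 10) = 0.045500
L_1(7.9) = (7.9 - 1)/(4 - 1) × (7.9 - 7)/(4 - 7) × (7.9 - 10)/(4 - 10) = -0.241500
L_2(7.9) = (7.9 - 1)/(7 - 1) × (7.9 - 4)/(7 - 4) × (7.9 - 10)/(7 - 10) = 1.046500
L_3(7.9) = (7.9 - 1)/(10 - 1) × (7.9 - 4)/(10 - 4) × (7.9 - 7)/(10 - 7) = 0.149500

P(7.9) = (-2)×L_0(7.9) + 2×L_1(7.9) + 11×L_2(7.9) + 10×L_3(7.9)
P(7.9) = 12.432500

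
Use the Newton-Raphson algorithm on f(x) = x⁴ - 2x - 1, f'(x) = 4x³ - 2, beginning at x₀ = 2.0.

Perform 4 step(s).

f(x) = x⁴ - 2x - 1
f'(x) = 4x³ - 2
x₀ = 2.0

Newton-Raphson formula: x_{n+1} = x_n - f(x_n)/f'(x_n)

Iteration 1:
  f(2.000000) = 11.000000
  f'(2.000000) = 30.000000
  x_1 = 2.000000 - 11.000000/30.000000 = 1.633333
Iteration 2:
  f(1.633333) = 2.850372
  f'(1.633333) = 15.429481
  x_2 = 1.633333 - 2.850372/15.429481 = 1.448598
Iteration 3:
  f(1.448598) = 0.506238
  f'(1.448598) = 10.159160
  x_3 = 1.448598 - 0.506238/10.159160 = 1.398767
Iteration 4:
  f(1.398767) = 0.030553
  f'(1.398767) = 8.947032
  x_4 = 1.398767 - 0.030553/8.947032 = 1.395352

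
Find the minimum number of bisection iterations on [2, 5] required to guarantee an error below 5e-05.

We need (b-a)/2^n ≤ 5e-05
(5 - 2)/2^n ≤ 5e-05
3/2^n ≤ 5e-05
2^n ≥ 60000
n ≥ log₂(60000) = 15.87
n ≥ 16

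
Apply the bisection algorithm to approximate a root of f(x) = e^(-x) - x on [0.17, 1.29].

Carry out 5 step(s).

f(x) = e^(-x) - x
Initial interval: [0.17, 1.29]

Iteration 1:
  c_1 = (0.170000 + 1.290000)/2 = 0.730000
  f(c_1) = f(0.730000) = -0.248091
  f(a) × f(c) < 0, new interval: [0.170000, 0.730000]
Iteration 2:
  c_2 = (0.170000 + 0.730000)/2 = 0.450000
  f(c_2) = f(0.450000) = 0.187628
  f(a) × f(c) ≥ 0, new interval: [0.450000, 0.730000]
Iteration 3:
  c_3 = (0.450000 + 0.730000)/2 = 0.590000
  f(c_3) = f(0.590000) = -0.035673
  f(a) × f(c) < 0, new interval: [0.450000, 0.590000]
Iteration 4:
  c_4 = (0.450000 + 0.590000)/2 = 0.520000
  f(c_4) = f(0.520000) = 0.074521
  f(a) × f(c) ≥ 0, new interval: [0.520000, 0.590000]
Iteration 5:
  c_5 = (0.520000 + 0.590000)/2 = 0.555000
  f(c_5) = f(0.555000) = 0.019072
  f(a) × f(c) ≥ 0, new interval: [0.555000, 0.590000]

After 5 iteration(s), the approximation is c_5 = 0.555000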